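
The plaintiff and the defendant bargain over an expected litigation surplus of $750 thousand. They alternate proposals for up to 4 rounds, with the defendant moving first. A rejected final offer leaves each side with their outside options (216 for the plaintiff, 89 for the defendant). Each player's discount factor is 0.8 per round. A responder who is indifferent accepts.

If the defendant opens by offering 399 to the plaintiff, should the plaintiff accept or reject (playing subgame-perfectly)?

Round 4 (the plaintiff proposes): the defendant gets 89 if talks fail, so the plaintiff offers 89 and keeps 661.
Round 3 (the defendant proposes): the plaintiff can get 661 next round, worth 0.8 × 661 = 528.8 now. The defendant offers 528.8 and keeps 750 − 528.8 = 221.2.
Round 2 (the plaintiff proposes): the defendant can get 221.2 next round, worth 0.8 × 221.2 = 176.96 now. The plaintiff offers 176.96 and keeps 750 − 176.96 = 573.04.
So by rejecting in round 1, the plaintiff gets 573.04 next round, worth 0.8 × 573.04 = 458.432 now.
Offer 399 < 458.432, so the plaintiff rejects.

Reject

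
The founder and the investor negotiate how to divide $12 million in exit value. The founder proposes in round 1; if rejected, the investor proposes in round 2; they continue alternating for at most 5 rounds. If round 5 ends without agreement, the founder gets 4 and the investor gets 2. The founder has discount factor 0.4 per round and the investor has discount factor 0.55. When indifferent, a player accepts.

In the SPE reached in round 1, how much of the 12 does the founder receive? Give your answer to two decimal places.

Work backward from the last round.
Round 5 (the founder proposes): the investor gets 2 if talks fail, so the founder offers 2 and keeps 10.
Round 4 (the investor proposes): the founder can get 10 next round, worth 0.4 × 10 = 4 now. The investor offers 4 and keeps 12 − 4 = 8.
Round 3 (the founder proposes): the investor can get 8 next round, worth 0.55 × 8 = 4.4 now; the founder offers that and keeps 7.6.
Round 2 (the investor proposes): the founder can get 7.6 next round, worth 0.4 × 7.6 = 3.04 now. The investor offers 3.04 and keeps 12 − 3.04 = 8.96.
Round 1 (the founder proposes): the investor can get 8.96 next round, worth 0.55 × 8.96 = 4.928 now; the founder offers that and keeps 7.072.

7.07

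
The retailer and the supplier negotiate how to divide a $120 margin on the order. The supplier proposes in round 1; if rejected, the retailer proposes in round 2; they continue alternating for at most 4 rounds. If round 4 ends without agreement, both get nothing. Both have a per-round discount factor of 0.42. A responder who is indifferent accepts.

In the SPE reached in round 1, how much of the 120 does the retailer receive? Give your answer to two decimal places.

38.12

Round 4 (the retailer proposes): rejection yields 0 for the supplier; the retailer offers 0 and keeps 120.
Round 3 (the supplier proposes): the retailer can get 120 next round, worth 0.42 × 120 = 50.4 now, so the supplier offers 50.4, keeping 69.6.
Round 2 (the retailer proposes): the supplier can get 69.6 next round, worth 0.42 × 69.6 = 29.232 now, so the retailer offers 29.232, keeping 90.768.
Round 1 (the supplier proposes): the retailer can get 90.768 next round, worth 0.42 × 90.768 = 38.12256 now. The supplier offers 38.12256 and keeps 120 − 38.12256 = 81.87744.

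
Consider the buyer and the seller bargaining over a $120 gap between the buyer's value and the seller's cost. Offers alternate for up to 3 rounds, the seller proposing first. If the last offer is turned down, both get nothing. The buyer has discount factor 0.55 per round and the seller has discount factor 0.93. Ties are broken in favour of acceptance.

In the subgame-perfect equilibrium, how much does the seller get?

Work backward from the last round.
Round 3 (the seller proposes): rejection yields 0 for the buyer; the seller offers 0 and keeps 120.
Round 2 (the buyer proposes): the seller can get 120 next round, worth 0.93 × 120 = 111.6 now; the buyer offers that and keeps 8.4.
Round 1 (the seller proposes): the buyer can get 8.4 next round, worth 0.55 × 8.4 = 4.62 now, so the seller offers 4.62, keeping 115.38.

115.38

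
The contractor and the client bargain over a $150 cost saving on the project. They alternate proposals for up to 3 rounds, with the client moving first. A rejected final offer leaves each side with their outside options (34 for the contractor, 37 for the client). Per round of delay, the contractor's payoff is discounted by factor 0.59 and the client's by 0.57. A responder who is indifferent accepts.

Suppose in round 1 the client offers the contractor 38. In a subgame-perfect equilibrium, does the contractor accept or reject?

Work out the contractor's continuation value if the offer is rejected.
Round 3 (the client proposes): the contractor gets 34 if talks fail, so the client offers 34 and keeps 116.
Round 2 (the contractor proposes): the client can get 116 next round, worth 0.57 × 116 = 66.12 now, so the contractor offers 66.12, keeping 83.88.
So by rejecting in round 1, the contractor gets 83.88 next round, worth 0.59 × 83.88 = 49.4892 now.
Offer 38 < 49.4892, so the contractor rejects.

Reject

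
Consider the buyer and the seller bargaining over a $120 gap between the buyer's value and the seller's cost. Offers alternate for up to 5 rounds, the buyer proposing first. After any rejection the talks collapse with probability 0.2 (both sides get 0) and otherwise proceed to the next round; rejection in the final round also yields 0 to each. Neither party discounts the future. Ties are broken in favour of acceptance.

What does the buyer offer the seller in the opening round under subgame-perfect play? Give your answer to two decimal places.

31.49

By backward induction:
Round 5 (the buyer proposes): the seller will accept anything ≥ 0, so the buyer offers 0 and keeps 120.
Round 4 (the seller proposes): rejecting gives the buyer an expected 0.8 × 120 = 96. The seller offers 96 and keeps 120 − 96 = 24.
Round 3 (the buyer proposes): rejecting gives the seller an expected 0.8 × 24 = 19.2. The buyer offers 19.2 and keeps 120 − 19.2 = 100.8.
Round 2 (the seller proposes): rejecting gives the buyer an expected 0.8 × 100.8 = 80.64; the seller offers that and keeps 39.36.
Round 1 (the buyer proposes): rejecting gives the seller an expected 0.8 × 39.36 = 31.488; the buyer offers that and keeps 88.512.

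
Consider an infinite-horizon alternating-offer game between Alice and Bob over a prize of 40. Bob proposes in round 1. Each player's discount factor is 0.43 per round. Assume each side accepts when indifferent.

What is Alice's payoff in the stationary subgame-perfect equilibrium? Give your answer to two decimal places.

When Bob proposes, Alice accepts any offer worth at least 0.43 times what Alice would get by proposing next round; and vice versa.
This gives x = 40 − 0.43y and y = 40 − 0.43x, where x and y are each side's share when it proposes.
Hence (1 − 0.43·0.43)x = 40(1 − 0.43), i.e. 0.8151·x = 22.8.
x ≈ 27.9720; Alice's share is 40 − x ≈ 12.0280.

12.03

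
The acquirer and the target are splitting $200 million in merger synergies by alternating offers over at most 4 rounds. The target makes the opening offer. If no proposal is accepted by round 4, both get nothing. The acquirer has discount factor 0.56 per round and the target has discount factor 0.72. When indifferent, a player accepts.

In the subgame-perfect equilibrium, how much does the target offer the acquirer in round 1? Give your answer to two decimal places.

By backward induction:
Round 4 (the acquirer proposes): the target will accept anything ≥ 0, so the acquirer offers 0 and keeps 200.
Round 3 (the target proposes): the acquirer can get 200 next round, worth 0.56 × 200 = 112 now; the target offers that and keeps 88.
Round 2 (the acquirer proposes): the target can get 88 next round, worth 0.72 × 88 = 63.36 now. The acquirer offers 63.36 and keeps 200 − 63.36 = 136.64.
Round 1 (the target proposes): the acquirer can get 136.64 next round, worth 0.56 × 136.64 = 76.5184 now, so the target offers 76.5184, keeping 123.4816.

76.52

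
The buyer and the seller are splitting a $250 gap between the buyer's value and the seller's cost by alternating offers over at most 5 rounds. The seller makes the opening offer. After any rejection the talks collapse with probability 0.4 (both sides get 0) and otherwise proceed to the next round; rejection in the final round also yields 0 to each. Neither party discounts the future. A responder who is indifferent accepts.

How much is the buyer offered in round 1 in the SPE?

81.6

By backward induction:
Round 5 (the seller proposes): rejection yields 0 for the buyer; the seller offers 0 and keeps 250.
Round 4 (the buyer proposes): rejecting gives the seller an expected 0.6 × 250 = 150, so the buyer offers 150, keeping 100.
Round 3 (the seller proposes): rejecting gives the buyer an expected 0.6 × 100 = 60; the seller offers that and keeps 190.
Round 2 (the buyer proposes): rejecting gives the seller an expected 0.6 × 190 = 114. The buyer offers 114 and keeps 250 − 114 = 136.
Round 1 (the seller proposes): rejecting gives the buyer an expected 0.6 × 136 = 81.6; the seller offers that and keeps 168.4.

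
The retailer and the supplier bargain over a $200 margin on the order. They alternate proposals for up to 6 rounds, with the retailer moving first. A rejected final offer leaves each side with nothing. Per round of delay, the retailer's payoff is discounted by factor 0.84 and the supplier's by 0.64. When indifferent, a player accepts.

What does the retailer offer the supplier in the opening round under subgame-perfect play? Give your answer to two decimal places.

Round 6 (the supplier proposes): rejection yields 0 for the retailer; the supplier offers 0 and keeps 200.
Round 5 (the retailer proposes): the supplier can get 200 next round, worth 0.64 × 200 = 128 now, so the retailer offers 128, keeping 72.
Round 4 (the supplier proposes): the retailer can get 72 next round, worth 0.84 × 72 = 60.48 now. The supplier offers 60.48 and keeps 200 − 60.48 = 139.52.
Round 3 (the retailer proposes): the supplier can get 139.52 next round, worth 0.64 × 139.52 = 89.2928 now, so the retailer offers 89.2928, keeping 110.7072.
Round 2 (the supplier proposes): the retailer can get 110.7072 next round, worth 0.84 × 110.7072 = 92.994048 now. The supplier offers 92.994048 and keeps 200 − 92.994048 = 107.005952.
Round 1 (the retailer proposes): the supplier can get 107.005952 next round, worth 0.64 × 107.005952 = 68.48380928 now; the retailer offers that and keeps 131.51619072.

68.48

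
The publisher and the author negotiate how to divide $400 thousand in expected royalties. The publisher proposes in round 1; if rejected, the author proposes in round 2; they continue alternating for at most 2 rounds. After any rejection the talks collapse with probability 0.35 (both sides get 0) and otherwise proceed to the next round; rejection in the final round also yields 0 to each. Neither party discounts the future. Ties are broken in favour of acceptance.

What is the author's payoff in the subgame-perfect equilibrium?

260

By backward induction:
Round 2 (the author proposes): rejection yields 0 for the publisher; the author offers 0 and keeps 400.
Round 1 (the publisher proposes): rejecting gives the author an expected 0.65 × 400 = 260; the publisher offers that and keeps 140.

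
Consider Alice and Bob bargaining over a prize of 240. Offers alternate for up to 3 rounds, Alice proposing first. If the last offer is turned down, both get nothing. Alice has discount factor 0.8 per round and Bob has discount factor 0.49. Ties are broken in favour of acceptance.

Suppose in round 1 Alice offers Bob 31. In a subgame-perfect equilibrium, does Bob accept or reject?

Work out Bob's continuation value if the offer is rejected.
Round 3 (Alice proposes): Bob will accept anything ≥ 0, so Alice offers 0 and keeps 240.
Round 2 (Bob proposes): Alice can get 240 next round, worth 0.8 × 240 = 192 now. Bob offers 192 and keeps 240 − 192 = 48.
So by rejecting in round 1, Bob gets 48 next round, worth 0.49 × 48 = 23.52 now.
Offer 31 ≥ 23.52, so Bob accepts.

Accept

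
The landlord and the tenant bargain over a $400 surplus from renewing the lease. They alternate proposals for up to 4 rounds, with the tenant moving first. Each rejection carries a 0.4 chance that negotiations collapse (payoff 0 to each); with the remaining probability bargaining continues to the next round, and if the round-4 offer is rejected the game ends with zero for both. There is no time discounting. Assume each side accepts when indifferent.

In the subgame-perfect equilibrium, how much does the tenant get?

By backward induction:
Round 4 (the landlord proposes): rejection yields 0 for the tenant; the landlord offers 0 and keeps 400.
Round 3 (the tenant proposes): rejecting gives the landlord an expected 0.6 × 400 = 240, so the tenant offers 240, keeping 160.
Round 2 (the landlord proposes): rejecting gives the tenant an expected 0.6 × 160 = 96. The landlord offers 96 and keeps 400 − 96 = 304.
Round 1 (the tenant proposes): rejecting gives the landlord an expected 0.6 × 304 = 182.4, so the tenant offers 182.4, keeping 217.6.

217.6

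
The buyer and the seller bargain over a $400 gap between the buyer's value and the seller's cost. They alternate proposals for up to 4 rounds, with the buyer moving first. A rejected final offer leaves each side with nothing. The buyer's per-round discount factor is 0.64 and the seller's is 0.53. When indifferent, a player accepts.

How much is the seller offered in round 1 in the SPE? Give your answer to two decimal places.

Round 4 (the seller proposes): rejection yields 0 for the buyer; the seller offers 0 and keeps 400.
Round 3 (the buyer proposes): the seller can get 400 next round, worth 0.53 × 400 = 212 now. The buyer offers 212 and keeps 400 − 212 = 188.
Round 2 (the seller proposes): the buyer can get 188 next round, worth 0.64 × 188 = 120.32 now; the seller offers that and keeps 279.68.
Round 1 (the buyer proposes): the seller can get 279.68 next round, worth 0.53 × 279.68 = 148.2304 now; the buyer offers that and keeps 251.7696.

148.23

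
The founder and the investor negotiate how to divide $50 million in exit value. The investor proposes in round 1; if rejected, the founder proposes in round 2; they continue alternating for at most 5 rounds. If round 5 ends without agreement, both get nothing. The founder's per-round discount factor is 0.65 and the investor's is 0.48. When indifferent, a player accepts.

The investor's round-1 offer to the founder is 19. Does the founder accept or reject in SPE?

Round 5 (the investor proposes): rejection yields 0 for the founder; the investor offers 0 and keeps 50.
Round 4 (the founder proposes): the investor can get 50 next round, worth 0.48 × 50 = 24 now. The founder offers 24 and keeps 50 − 24 = 26.
Round 3 (the investor proposes): the founder can get 26 next round, worth 0.65 × 26 = 16.9 now, so the investor offers 16.9, keeping 33.1.
Round 2 (the founder proposes): the investor can get 33.1 next round, worth 0.48 × 33.1 = 15.888 now. The founder offers 15.888 and keeps 50 − 15.888 = 34.112.
So by rejecting in round 1, the founder gets 34.112 next round, worth 0.65 × 34.112 = 22.1728 now.
Offer 19 < 22.1728, so the founder rejects.

Reject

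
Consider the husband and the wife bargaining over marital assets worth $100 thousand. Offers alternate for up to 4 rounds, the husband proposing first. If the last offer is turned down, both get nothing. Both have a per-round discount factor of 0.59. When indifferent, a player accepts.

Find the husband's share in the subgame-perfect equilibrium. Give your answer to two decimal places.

55.27

Round 4 (the wife proposes): the husband will accept anything ≥ 0, so the wife offers 0 and keeps 100.
Round 3 (the husband proposes): the wife can get 100 next round, worth 0.59 × 100 = 59 now; the husband offers that and keeps 41.
Round 2 (the wife proposes): the husband can get 41 next round, worth 0.59 × 41 = 24.19 now, so the wife offers 24.19, keeping 75.81.
Round 1 (the husband proposes): the wife can get 75.81 next round, worth 0.59 × 75.81 = 44.7279 now; the husband offers that and keeps 55.2721.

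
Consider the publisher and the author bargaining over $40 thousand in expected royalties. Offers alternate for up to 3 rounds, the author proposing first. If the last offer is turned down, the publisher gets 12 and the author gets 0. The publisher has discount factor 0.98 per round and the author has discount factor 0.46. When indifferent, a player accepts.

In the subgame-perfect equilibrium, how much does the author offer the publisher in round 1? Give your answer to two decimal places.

26.58

Solve by backward induction from round 3.
Round 3 (the author proposes): the publisher gets 12 if talks fail, so the author offers 12 and keeps 28.
Round 2 (the publisher proposes): the author can get 28 next round, worth 0.46 × 28 = 12.88 now; the publisher offers that and keeps 27.12.
Round 1 (the author proposes): the publisher can get 27.12 next round, worth 0.98 × 27.12 = 26.5776 now, so the author offers 26.5776, keeping 13.4224.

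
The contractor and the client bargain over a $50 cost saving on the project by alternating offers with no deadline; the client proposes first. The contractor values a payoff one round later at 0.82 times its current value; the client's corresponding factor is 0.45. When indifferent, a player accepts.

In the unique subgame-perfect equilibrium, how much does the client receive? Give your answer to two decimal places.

14.26

In a stationary SPE each proposer offers the other exactly their discounted continuation value.
If the client keeps x when proposing and the contractor keeps y when proposing, then x = 50 − 0.82y and y = 50 − 0.45x.
Solving: x = 50(1 − 0.82) / (1 − 0.45·0.82) = 9 / 0.631 ≈ 14.2631.
The contractor gets 50 − 14.2631 ≈ 35.7369.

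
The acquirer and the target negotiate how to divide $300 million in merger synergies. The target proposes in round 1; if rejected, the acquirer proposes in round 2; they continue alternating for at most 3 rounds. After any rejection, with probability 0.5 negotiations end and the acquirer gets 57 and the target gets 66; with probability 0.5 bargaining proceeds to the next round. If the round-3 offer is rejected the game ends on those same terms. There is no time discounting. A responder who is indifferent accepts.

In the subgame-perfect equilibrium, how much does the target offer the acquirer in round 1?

101.25

Round 3 (the target proposes): the acquirer gets 57 if talks fail, so the target offers 57 and keeps 243.
Round 2 (the acquirer proposes): rejecting gives the target an expected 0.5 × 243 + 0.5 × 66 = 154.5, so the acquirer offers 154.5, keeping 145.5.
Round 1 (the target proposes): rejecting gives the acquirer an expected 0.5 × 145.5 + 0.5 × 57 = 101.25, so the target offers 101.25, keeping 198.75.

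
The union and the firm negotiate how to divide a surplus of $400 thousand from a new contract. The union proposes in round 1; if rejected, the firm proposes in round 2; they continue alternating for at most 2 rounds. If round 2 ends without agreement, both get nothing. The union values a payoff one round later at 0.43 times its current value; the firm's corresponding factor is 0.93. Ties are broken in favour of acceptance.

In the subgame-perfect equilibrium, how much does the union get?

Round 2 (the firm proposes): rejection yields 0 for the union; the firm offers 0 and keeps 400.
Round 1 (the union proposes): the firm can get 400 next round, worth 0.93 × 400 = 372 now, so the union offers 372, keeping 28.

28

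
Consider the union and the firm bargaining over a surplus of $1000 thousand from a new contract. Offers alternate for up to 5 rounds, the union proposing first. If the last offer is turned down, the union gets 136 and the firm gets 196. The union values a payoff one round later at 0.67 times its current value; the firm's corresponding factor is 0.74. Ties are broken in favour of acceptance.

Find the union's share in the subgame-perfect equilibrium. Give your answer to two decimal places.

586.55

Round 5 (the union proposes): the firm gets 196 if talks fail, so the union offers 196 and keeps 804.
Round 4 (the firm proposes): the union can get 804 next round, worth 0.67 × 804 = 538.68 now, so the firm offers 538.68, keeping 461.32.
Round 3 (the union proposes): the firm can get 461.32 next round, worth 0.74 × 461.32 = 341.3768 now. The union offers 341.3768 and keeps 1000 − 341.3768 = 658.6232.
Round 2 (the firm proposes): the union can get 658.6232 next round, worth 0.67 × 658.6232 = 441.277544 now; the firm offers that and keeps 558.722456.
Round 1 (the union proposes): the firm can get 558.722456 next round, worth 0.74 × 558.722456 = 413.45461744 now, so the union offers 413.45461744, keeping 586.54538256.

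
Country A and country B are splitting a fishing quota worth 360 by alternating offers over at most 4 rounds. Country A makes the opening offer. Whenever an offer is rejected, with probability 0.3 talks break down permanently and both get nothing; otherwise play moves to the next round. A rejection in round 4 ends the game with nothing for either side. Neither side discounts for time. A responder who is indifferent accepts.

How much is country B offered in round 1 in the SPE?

199.08

Round 4 (country B proposes): rejection yields 0 for country A; country B offers 0 and keeps 360.
Round 3 (country A proposes): rejecting gives country B an expected 0.7 × 360 = 252, so country A offers 252, keeping 108.
Round 2 (country B proposes): rejecting gives country A an expected 0.7 × 108 = 75.6, so country B offers 75.6, keeping 284.4.
Round 1 (country A proposes): rejecting gives country B an expected 0.7 × 284.4 = 199.08, so country A offers 199.08, keeping 160.92.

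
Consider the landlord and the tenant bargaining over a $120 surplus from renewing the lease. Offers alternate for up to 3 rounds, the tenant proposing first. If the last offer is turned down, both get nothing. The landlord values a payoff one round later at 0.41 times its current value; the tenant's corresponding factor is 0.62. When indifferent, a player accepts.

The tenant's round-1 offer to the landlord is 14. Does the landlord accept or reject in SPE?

Work out the landlord's continuation value if the offer is rejected.
Round 3 (the tenant proposes): rejection yields 0 for the landlord; the tenant offers 0 and keeps 120.
Round 2 (the landlord proposes): the tenant can get 120 next round, worth 0.62 × 120 = 74.4 now, so the landlord offers 74.4, keeping 45.6.
So by rejecting in round 1, the landlord gets 45.6 next round, worth 0.41 × 45.6 = 18.696 now.
Offer 14 < 18.696, so the landlord rejects.

Reject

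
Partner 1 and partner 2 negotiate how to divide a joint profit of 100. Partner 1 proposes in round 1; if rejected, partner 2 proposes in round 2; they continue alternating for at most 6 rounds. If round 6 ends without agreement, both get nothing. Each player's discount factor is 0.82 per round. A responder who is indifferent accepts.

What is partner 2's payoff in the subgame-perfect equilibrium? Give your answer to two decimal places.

61.76

Round 6 (partner 2 proposes): rejection yields 0 for partner 1; partner 2 offers 0 and keeps 100.
Round 5 (partner 1 proposes): partner 2 can get 100 next round, worth 0.82 × 100 = 82 now; partner 1 offers that and keeps 18.
Round 4 (partner 2 proposes): partner 1 can get 18 next round, worth 0.82 × 18 = 14.76 now. Partner 2 offers 14.76 and keeps 100 − 14.76 = 85.24.
Round 3 (partner 1 proposes): partner 2 can get 85.24 next round, worth 0.82 × 85.24 = 69.8968 now, so partner 1 offers 69.8968, keeping 30.1032.
Round 2 (partner 2 proposes): partner 1 can get 30.1032 next round, worth 0.82 × 30.1032 = 24.684624 now. Partner 2 offers 24.684624 and keeps 100 − 24.684624 = 75.315376.
Round 1 (partner 1 proposes): partner 2 can get 75.315376 next round, worth 0.82 × 75.315376 = 61.75860832 now; partner 1 offers that and keeps 38.24139168.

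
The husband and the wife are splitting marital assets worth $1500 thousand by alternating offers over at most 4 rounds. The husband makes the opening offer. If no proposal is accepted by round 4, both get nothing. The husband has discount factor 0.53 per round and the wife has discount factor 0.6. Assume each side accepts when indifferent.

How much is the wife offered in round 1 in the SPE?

709.2

Round 4 (the wife proposes): the husband will accept anything ≥ 0, so the wife offers 0 and keeps 1500.
Round 3 (the husband proposes): the wife can get 1500 next round, worth 0.6 × 1500 = 900 now, so the husband offers 900, keeping 600.
Round 2 (the wife proposes): the husband can get 600 next round, worth 0.53 × 600 = 318 now, so the wife offers 318, keeping 1182.
Round 1 (the husband proposes): the wife can get 1182 next round, worth 0.6 × 1182 = 709.2 now. The husband offers 709.2 and keeps 1500 − 709.2 = 790.8.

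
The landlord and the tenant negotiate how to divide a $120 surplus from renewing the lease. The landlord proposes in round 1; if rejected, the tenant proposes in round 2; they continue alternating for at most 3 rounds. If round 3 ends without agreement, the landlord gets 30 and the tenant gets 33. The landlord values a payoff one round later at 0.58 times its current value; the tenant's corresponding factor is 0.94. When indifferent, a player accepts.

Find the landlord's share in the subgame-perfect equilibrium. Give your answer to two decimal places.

Round 3 (the landlord proposes): the tenant gets 33 if talks fail, so the landlord offers 33 and keeps 87.
Round 2 (the tenant proposes): the landlord can get 87 next round, worth 0.58 × 87 = 50.46 now, so the tenant offers 50.46, keeping 69.54.
Round 1 (the landlord proposes): the tenant can get 69.54 next round, worth 0.94 × 69.54 = 65.3676 now, so the landlord offers 65.3676, keeping 54.6324.

54.63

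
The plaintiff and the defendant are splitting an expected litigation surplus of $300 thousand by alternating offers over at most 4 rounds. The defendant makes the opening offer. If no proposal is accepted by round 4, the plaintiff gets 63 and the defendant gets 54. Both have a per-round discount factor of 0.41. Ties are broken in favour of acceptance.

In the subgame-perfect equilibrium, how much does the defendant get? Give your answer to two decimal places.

Round 4 (the plaintiff proposes): the defendant gets 54 if talks fail, so the plaintiff offers 54 and keeps 246.
Round 3 (the defendant proposes): the plaintiff can get 246 next round, worth 0.41 × 246 = 100.86 now, so the defendant offers 100.86, keeping 199.14.
Round 2 (the plaintiff proposes): the defendant can get 199.14 next round, worth 0.41 × 199.14 = 81.6474 now; the plaintiff offers that and keeps 218.3526.
Round 1 (the defendant proposes): the plaintiff can get 218.3526 next round, worth 0.41 × 218.3526 = 89.524566 now, so the defendant offers 89.524566, keeping 210.475434.

210.48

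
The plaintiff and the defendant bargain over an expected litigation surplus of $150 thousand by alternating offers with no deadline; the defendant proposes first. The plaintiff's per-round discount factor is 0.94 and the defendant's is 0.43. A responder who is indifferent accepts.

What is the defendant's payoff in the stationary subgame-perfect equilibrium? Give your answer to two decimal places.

Let x be the defendant's share when the defendant proposes and y be the plaintiff's share when the plaintiff proposes.
The plaintiff accepts iff offered ≥ 0.94·y, so x = 150 − 0.94y. Symmetrically y = 150 − 0.43x.
Substituting: x = 150 − 0.94(150 − 0.43x), giving x(1 − 0.43·0.94) = 150(1 − 0.94).
So x = 150 × 0.06 / 0.5958 ≈ 15.1057, and the plaintiff receives 150 − x ≈ 134.8943.

15.11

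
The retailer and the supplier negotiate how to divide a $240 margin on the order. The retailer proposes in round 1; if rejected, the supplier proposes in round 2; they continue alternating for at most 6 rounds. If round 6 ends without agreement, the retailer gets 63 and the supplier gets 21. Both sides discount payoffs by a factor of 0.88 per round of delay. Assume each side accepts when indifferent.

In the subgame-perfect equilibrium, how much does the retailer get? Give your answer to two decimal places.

101.62

Round 6 (the supplier proposes): the retailer gets 63 if talks fail, so the supplier offers 63 and keeps 177.
Round 5 (the retailer proposes): the supplier can get 177 next round, worth 0.88 × 177 = 155.76 now; the retailer offers that and keeps 84.24.
Round 4 (the supplier proposes): the retailer can get 84.24 next round, worth 0.88 × 84.24 = 74.1312 now; the supplier offers that and keeps 165.8688.
Round 3 (the retailer proposes): the supplier can get 165.8688 next round, worth 0.88 × 165.8688 = 145.964544 now, so the retailer offers 145.964544, keeping 94.035456.
Round 2 (the supplier proposes): the retailer can get 94.035456 next round, worth 0.88 × 94.035456 = 82.75120128 now; the supplier offers that and keeps 157.24879872.
Round 1 (the retailer proposes): the supplier can get 157.24879872 next round, worth 0.88 × 157.24879872 = 138.3789428736 now; the retailer offers that and keeps 101.6210571264.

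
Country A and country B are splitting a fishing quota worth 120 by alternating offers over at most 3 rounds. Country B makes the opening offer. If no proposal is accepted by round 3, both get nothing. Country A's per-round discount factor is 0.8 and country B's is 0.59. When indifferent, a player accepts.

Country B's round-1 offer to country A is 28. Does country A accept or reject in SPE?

Reject

Round 3 (country B proposes): rejection yields 0 for country A; country B offers 0 and keeps 120.
Round 2 (country A proposes): country B can get 120 next round, worth 0.59 × 120 = 70.8 now; country A offers that and keeps 49.2.
So by rejecting in round 1, country A gets 49.2 next round, worth 0.8 × 49.2 = 39.36 now.
Offer 28 < 39.36, so country A rejects.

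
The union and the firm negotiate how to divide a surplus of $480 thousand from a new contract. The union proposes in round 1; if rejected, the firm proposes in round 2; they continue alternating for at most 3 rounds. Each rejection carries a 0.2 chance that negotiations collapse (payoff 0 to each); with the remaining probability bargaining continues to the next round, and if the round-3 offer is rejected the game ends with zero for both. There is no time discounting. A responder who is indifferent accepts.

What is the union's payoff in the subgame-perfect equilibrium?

Round 3 (the union proposes): rejection yields 0 for the firm; the union offers 0 and keeps 480.
Round 2 (the firm proposes): rejecting gives the union an expected 0.8 × 480 = 384; the firm offers that and keeps 96.
Round 1 (the union proposes): rejecting gives the firm an expected 0.8 × 96 = 76.8. The union offers 76.8 and keeps 480 − 76.8 = 403.2.

403.2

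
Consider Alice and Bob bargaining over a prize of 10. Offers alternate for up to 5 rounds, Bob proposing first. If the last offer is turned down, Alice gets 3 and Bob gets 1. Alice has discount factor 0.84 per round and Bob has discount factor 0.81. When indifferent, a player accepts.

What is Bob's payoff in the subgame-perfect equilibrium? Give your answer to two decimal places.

Work backward from the last round.
Round 5 (Bob proposes): Alice gets 3 if talks fail, so Bob offers 3 and keeps 7.
Round 4 (Alice proposes): Bob can get 7 next round, worth 0.81 × 7 = 5.67 now; Alice offers that and keeps 4.33.
Round 3 (Bob proposes): Alice can get 4.33 next round, worth 0.84 × 4.33 = 3.6372 now; Bob offers that and keeps 6.3628.
Round 2 (Alice proposes): Bob can get 6.3628 next round, worth 0.81 × 6.3628 = 5.153868 now; Alice offers that and keeps 4.846132.
Round 1 (Bob proposes): Alice can get 4.846132 next round, worth 0.84 × 4.846132 = 4.07075088 now. Bob offers 4.07075088 and keeps 10 − 4.07075088 = 5.92924912.

5.93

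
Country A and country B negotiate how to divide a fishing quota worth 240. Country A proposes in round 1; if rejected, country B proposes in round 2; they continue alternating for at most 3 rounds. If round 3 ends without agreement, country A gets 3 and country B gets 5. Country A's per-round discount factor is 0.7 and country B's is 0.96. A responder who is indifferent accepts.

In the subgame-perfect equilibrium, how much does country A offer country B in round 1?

By backward induction:
Round 3 (country A proposes): country B gets 5 if talks fail, so country A offers 5 and keeps 235.
Round 2 (country B proposes): country A can get 235 next round, worth 0.7 × 235 = 164.5 now, so country B offers 164.5, keeping 75.5.
Round 1 (country A proposes): country B can get 75.5 next round, worth 0.96 × 75.5 = 72.48 now, so country A offers 72.48, keeping 167.52.

72.48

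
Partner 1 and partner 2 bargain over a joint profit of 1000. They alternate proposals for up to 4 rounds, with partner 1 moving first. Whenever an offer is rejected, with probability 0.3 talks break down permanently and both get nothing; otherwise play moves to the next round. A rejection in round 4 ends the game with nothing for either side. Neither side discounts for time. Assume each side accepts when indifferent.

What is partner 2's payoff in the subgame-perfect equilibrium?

By backward induction:
Round 4 (partner 2 proposes): rejection yields 0 for partner 1; partner 2 offers 0 and keeps 1000.
Round 3 (partner 1 proposes): rejecting gives partner 2 an expected 0.7 × 1000 = 700. Partner 1 offers 700 and keeps 1000 − 700 = 300.
Round 2 (partner 2 proposes): rejecting gives partner 1 an expected 0.7 × 300 = 210. Partner 2 offers 210 and keeps 1000 − 210 = 790.
Round 1 (partner 1 proposes): rejecting gives partner 2 an expected 0.7 × 790 = 553, so partner 1 offers 553, keeping 447.

553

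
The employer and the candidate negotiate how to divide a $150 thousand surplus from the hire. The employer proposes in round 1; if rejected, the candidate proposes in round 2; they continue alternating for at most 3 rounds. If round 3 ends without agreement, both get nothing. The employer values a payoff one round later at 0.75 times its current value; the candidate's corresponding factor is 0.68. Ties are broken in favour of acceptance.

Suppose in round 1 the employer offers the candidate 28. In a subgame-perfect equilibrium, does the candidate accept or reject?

Round 3 (the employer proposes): rejection yields 0 for the candidate; the employer offers 0 and keeps 150.
Round 2 (the candidate proposes): the employer can get 150 next round, worth 0.75 × 150 = 112.5 now; the candidate offers that and keeps 37.5.
So by rejecting in round 1, the candidate gets 37.5 next round, worth 0.68 × 37.5 = 25.5 now.
Offer 28 ≥ 25.5, so the candidate accepts.

Accept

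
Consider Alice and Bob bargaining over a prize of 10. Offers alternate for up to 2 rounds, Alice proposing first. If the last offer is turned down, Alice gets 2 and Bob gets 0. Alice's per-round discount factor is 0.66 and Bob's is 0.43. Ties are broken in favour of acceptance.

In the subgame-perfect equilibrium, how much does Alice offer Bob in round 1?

3.44

Round 2 (Bob proposes): Alice gets 2 if talks fail, so Bob offers 2 and keeps 8.
Round 1 (Alice proposes): Bob can get 8 next round, worth 0.43 × 8 = 3.44 now; Alice offers that and keeps 6.56.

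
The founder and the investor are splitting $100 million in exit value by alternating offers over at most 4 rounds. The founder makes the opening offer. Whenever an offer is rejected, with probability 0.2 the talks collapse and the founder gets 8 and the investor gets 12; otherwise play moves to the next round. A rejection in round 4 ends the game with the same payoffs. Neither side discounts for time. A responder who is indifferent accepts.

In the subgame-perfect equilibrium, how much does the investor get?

Round 4 (the investor proposes): the founder gets 8 if talks fail, so the investor offers 8 and keeps 92.
Round 3 (the founder proposes): rejecting gives the investor an expected 0.8 × 92 + 0.2 × 12 = 76, so the founder offers 76, keeping 24.
Round 2 (the investor proposes): rejecting gives the founder an expected 0.8 × 24 + 0.2 × 8 = 20.8. The investor offers 20.8 and keeps 100 − 20.8 = 79.2.
Round 1 (the founder proposes): rejecting gives the investor an expected 0.8 × 79.2 + 0.2 × 12 = 65.76; the founder offers that and keeps 34.24.

65.76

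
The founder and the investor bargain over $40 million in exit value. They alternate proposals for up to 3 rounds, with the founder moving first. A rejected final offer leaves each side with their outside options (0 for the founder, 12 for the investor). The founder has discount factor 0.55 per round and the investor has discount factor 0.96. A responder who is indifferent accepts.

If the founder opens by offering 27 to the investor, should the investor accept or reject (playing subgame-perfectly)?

Work out the investor's continuation value if the offer is rejected.
Round 3 (the founder proposes): the investor gets 12 if talks fail, so the founder offers 12 and keeps 28.
Round 2 (the investor proposes): the founder can get 28 next round, worth 0.55 × 28 = 15.4 now, so the investor offers 15.4, keeping 24.6.
So by rejecting in round 1, the investor gets 24.6 next round, worth 0.96 × 24.6 = 23.616 now.
Offer 27 ≥ 23.616, so the investor accepts.

Accept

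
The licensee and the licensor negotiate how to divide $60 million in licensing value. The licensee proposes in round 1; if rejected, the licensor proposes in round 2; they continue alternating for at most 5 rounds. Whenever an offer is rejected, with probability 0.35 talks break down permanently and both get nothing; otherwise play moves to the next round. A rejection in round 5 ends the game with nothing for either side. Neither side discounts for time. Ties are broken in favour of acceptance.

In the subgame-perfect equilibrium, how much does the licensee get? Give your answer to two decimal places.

40.58

By backward induction:
Round 5 (the licensee proposes): the licensor will accept anything ≥ 0, so the licensee offers 0 and keeps 60.
Round 4 (the licensor proposes): rejecting gives the licensee an expected 0.65 × 60 = 39; the licensor offers that and keeps 21.
Round 3 (the licensee proposes): rejecting gives the licensor an expected 0.65 × 21 = 13.65. The licensee offers 13.65 and keeps 60 − 13.65 = 46.35.
Round 2 (the licensor proposes): rejecting gives the licensee an expected 0.65 × 46.35 = 30.1275, so the licensor offers 30.1275, keeping 29.8725.
Round 1 (the licensee proposes): rejecting gives the licensor an expected 0.65 × 29.8725 = 19.417125. The licensee offers 19.417125 and keeps 60 − 19.417125 = 40.582875.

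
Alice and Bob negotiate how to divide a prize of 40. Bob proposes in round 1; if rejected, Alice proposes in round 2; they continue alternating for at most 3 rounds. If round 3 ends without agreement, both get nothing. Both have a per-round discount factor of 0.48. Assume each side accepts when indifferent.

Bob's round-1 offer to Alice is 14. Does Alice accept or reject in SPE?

Accept

Round 3 (Bob proposes): rejection yields 0 for Alice; Bob offers 0 and keeps 40.
Round 2 (Alice proposes): Bob can get 40 next round, worth 0.48 × 40 = 19.2 now; Alice offers that and keeps 20.8.
So by rejecting in round 1, Alice gets 20.8 next round, worth 0.48 × 20.8 = 9.984 now.
Offer 14 ≥ 9.984, so Alice accepts.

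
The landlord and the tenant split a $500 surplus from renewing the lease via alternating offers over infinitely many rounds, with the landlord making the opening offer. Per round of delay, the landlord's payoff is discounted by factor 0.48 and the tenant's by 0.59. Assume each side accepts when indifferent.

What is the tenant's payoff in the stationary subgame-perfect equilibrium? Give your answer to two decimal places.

When the landlord proposes, the tenant accepts any offer worth at least 0.59 times what the tenant would get by proposing next round; and vice versa.
This gives x = 500 − 0.59y and y = 500 − 0.48x, where x and y are each side's share when it proposes.
Hence (1 − 0.59·0.48)x = 500(1 − 0.59), i.e. 0.7168·x = 205.
x ≈ 285.9933; the tenant's share is 500 − x ≈ 214.0067.

214.01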